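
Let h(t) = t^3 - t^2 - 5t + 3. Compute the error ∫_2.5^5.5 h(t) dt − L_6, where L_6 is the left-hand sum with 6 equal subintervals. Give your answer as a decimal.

26.5625

Exact integral: ∫_2.5^5.5 h(t) dt = 117.75.
L_6 = 91.1875.
Error = 117.75 − 91.1875 = 26.5625.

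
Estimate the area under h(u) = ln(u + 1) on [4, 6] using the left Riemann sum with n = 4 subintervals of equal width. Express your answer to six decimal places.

3.488874

Δu = (6 − 4)/4 = 0.5.
Left endpoints: 4, 4.5, 5, 5.5.
h(4) ≈ 1.609438, h(4.5) ≈ 1.704748, h(5) ≈ 1.791759, h(5.5) ≈ 1.871802.
Sum = Δu · [h(4) + h(4.5) + h(5) + h(5.5)].
Sum ≈ 3.488874.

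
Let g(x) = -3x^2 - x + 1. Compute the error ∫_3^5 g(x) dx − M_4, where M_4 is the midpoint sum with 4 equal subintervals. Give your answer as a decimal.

Exact integral: ∫_3^5 g(x) dx = -104.
M_4 = -103.875.
Error = -104 − (-103.875) = -0.125.

-0.125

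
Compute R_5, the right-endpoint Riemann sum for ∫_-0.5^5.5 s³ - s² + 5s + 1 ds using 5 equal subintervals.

Δs = (5.5 − (-0.5))/5 = 1.2.
Right endpoints: 0.7, 1.9, 3.1, 4.3, 5.5.
f(0.7) = 4.353, f(1.9) = 13.749, f(3.1) = 36.681, f(4.3) = 83.517, f(5.5) = 164.625.
Sum = Δs · [f(0.7) + f(1.9) + f(3.1) + f(4.3) + f(5.5)].
Sum = 363.51.

363.51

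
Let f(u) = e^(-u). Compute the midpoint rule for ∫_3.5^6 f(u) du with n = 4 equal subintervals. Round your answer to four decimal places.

0.0273

Δu = (6 − 3.5)/4 = 0.625.
Midpoints: 3.8125, 4.4375, 5.0625, 5.6875.
f(3.8125) ≈ 0.0221, f(4.4375) ≈ 0.0118, f(5.0625) ≈ 0.0063, f(5.6875) ≈ 0.0034.
Sum = Δu · [f(3.8125) + f(4.4375) + f(5.0625) + f(5.6875)].
Sum ≈ 0.0273.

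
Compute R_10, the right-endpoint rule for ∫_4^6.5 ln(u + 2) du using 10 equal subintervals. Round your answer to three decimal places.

Δu = (6.5 − 4)/10 = 0.25.
Right endpoints: 4.25, 4.5, 4.75, 5, 5.25, 5.5, 5.75, 6, 6.25, 6.5.
f(4.25) ≈ 1.833, f(4.5) ≈ 1.872, f(4.75) ≈ 1.910, f(5) ≈ 1.946, f(5.25) ≈ 1.981, f(5.5) ≈ 2.015, f(5.75) ≈ 2.048, f(6) ≈ 2.079, f(6.25) ≈ 2.110, f(6.5) ≈ 2.140.
Sum = Δu · [f(4.25) + f(4.5) + f(4.75) + ...].
Sum ≈ 4.983.

4.983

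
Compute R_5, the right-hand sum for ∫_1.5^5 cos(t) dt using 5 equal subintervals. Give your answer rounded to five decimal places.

Δt = (5 − 1.5)/5 = 0.7.
Right endpoints: 2.2, 2.9, 3.6, 4.3, 5.
f(2.2) ≈ -0.58850, f(2.9) ≈ -0.97096, f(3.6) ≈ -0.89676, f(4.3) ≈ -0.40080, f(5) ≈ 0.28366.
Sum = Δt · [f(2.2) + f(2.9) + f(3.6) + f(4.3) + f(5)].
Sum ≈ -1.80135.

-1.80135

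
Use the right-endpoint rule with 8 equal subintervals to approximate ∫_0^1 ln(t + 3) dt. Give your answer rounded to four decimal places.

Δt = (1 − 0)/8 = 0.125.
Right endpoints: 0.125, 0.25, 0.375, 0.5, 0.625, 0.75, 0.875, 1.
f(0.125) ≈ 1.1394, f(0.25) ≈ 1.1787, f(0.375) ≈ 1.2164, f(0.5) ≈ 1.2528, f(0.625) ≈ 1.2879, f(0.75) ≈ 1.3218, f(0.875) ≈ 1.3545, f(1) ≈ 1.3863.
Sum = Δt · [f(0.125) + f(0.25) + f(0.375) + ...].
Sum ≈ 1.2672.

1.2672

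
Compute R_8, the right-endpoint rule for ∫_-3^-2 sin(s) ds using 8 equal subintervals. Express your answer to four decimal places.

-0.6211

Δs = (-2 − (-3))/8 = 0.125.
Right endpoints: -2.875, -2.75, -2.625, -2.5, -2.375, -2.25, -2.125, -2.
f(-2.875) ≈ -0.2634, f(-2.75) ≈ -0.3817, f(-2.625) ≈ -0.4939, f(-2.5) ≈ -0.5985, f(-2.375) ≈ -0.6937, f(-2.25) ≈ -0.7781, f(-2.125) ≈ -0.8503, f(-2) ≈ -0.9093.
Sum = Δs · [f(-2.875) + f(-2.75) + f(-2.625) + ...].
Sum ≈ -0.6211.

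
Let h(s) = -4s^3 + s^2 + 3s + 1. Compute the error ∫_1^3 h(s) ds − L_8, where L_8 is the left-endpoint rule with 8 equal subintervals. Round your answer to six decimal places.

-10.770833

Exact integral: ∫_1^3 h(s) ds ≈ -57.33333333.
L_8 = -46.5625.
Error ≈ -57.33333333 − (-46.5625) ≈ -10.770833.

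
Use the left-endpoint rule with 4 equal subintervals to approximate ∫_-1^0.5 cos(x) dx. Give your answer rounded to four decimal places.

Δx = (0.5 − (-1))/4 = 0.375.
Left endpoints: -1, -0.625, -0.25, 0.125.
f(-1) ≈ 0.5403, f(-0.625) ≈ 0.8110, f(-0.25) ≈ 0.9689, f(0.125) ≈ 0.9922.
Sum = Δx · [f(-1) + f(-0.625) + f(-0.25) + f(0.125)].
Sum ≈ 1.2421.

1.2421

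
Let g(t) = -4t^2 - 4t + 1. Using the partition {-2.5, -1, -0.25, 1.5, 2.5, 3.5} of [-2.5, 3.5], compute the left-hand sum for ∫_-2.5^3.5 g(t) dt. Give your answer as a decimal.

-65.1875

Subinterval widths: 1.5, 0.75, 1.75, 1, 1.
Left endpoints: -2.5, -1, -0.25, 1.5, 2.5.
g(-2.5) = -14, g(-1) = 1, g(-0.25) = 1.75, g(1.5) = -14, g(2.5) = -34.
Sum = Σ Δt_i · g(t_i).
Sum = -65.1875.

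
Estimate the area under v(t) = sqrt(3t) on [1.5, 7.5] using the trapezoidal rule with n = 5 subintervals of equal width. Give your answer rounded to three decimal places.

21.549

Δt = (7.5 − 1.5)/5 = 1.2.
v(1.5) ≈ 2.121, v(2.7) ≈ 2.846, v(3.9) ≈ 3.421, v(5.1) ≈ 3.912, v(6.3) ≈ 4.347, v(7.5) ≈ 4.743.
T_5 = (Δt/2)·[v(t_0) + 2v(t_1) + ... + 2v(t_{4}) + v(t_5)].
Sum ≈ 21.549.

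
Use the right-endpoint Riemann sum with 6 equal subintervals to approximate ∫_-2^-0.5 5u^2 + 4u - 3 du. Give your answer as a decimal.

-0.390625

Δu = (-0.5 − (-2))/6 = 0.25.
Right endpoints: -1.75, -1.5, -1.25, -1, -0.75, -0.5.
f(-1.75) = 5.3125, f(-1.5) = 2.25, f(-1.25) = -0.1875, f(-1) = -2, f(-0.75) = -3.1875, f(-0.5) = -3.75.
Sum = Δu · [f(-1.75) + f(-1.5) + f(-1.25) + ...].
Sum = -0.390625.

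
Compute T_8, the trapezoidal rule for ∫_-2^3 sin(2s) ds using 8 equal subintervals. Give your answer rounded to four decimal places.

-0.6990

Δs = (3 − (-2))/8 = 0.625.
f(-2) ≈ 0.7568, f(-1.375) ≈ -0.3817, f(-0.75) ≈ -0.9975, f(-0.125) ≈ -0.2474, f(0.5) ≈ 0.8415, f(1.125) ≈ 0.7781, f(1.75) ≈ -0.3508, f(2.375) ≈ -0.9993, f(3) ≈ -0.2794.
T_8 = (Δs/2)·[f(s_0) + 2f(s_1) + ... + 2f(s_{7}) + f(s_8)].
Sum ≈ -0.6990.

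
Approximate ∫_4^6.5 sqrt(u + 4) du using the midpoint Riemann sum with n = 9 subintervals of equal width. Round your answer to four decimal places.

7.5977

Δu = (6.5 − 4)/9 = 5/18.
Midpoints: 149/36, 53/12, 169/36, 179/36, 5.25, 199/36, 209/36, 73/12, 229/36.
f(149/36) ≈ 2.8529, f(53/12) ≈ 2.9011, f(169/36) ≈ 2.9486, f(179/36) ≈ 2.9954, f(5.25) ≈ 3.0414, f(199/36) ≈ 3.0867, f(209/36) ≈ 3.1314, f(73/12) ≈ 3.1754, f(229/36) ≈ 3.2189.
Sum = Δu · [f(149/36) + f(53/12) + f(169/36) + ...].
Sum ≈ 7.5977.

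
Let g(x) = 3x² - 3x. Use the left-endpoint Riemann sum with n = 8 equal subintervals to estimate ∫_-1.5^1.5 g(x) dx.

8.6484375

Δx = (1.5 − (-1.5))/8 = 0.375.
Left endpoints: -1.5, -1.125, -0.75, -0.375, 0, 0.375, 0.75, 1.125.
g(-1.5) = 11.25, g(-1.125) = 7.171875, g(-0.75) = 3.9375, g(-0.375) = 1.546875, g(0) = 0, g(0.375) = -0.703125, g(0.75) = -0.5625, g(1.125) = 0.421875.
Sum = Δx · [g(-1.5) + g(-1.125) + g(-0.75) + ...].
Sum = 8.6484375.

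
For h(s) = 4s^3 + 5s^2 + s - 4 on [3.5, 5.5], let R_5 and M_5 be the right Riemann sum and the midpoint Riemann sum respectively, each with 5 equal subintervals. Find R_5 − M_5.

R_5 = 1092.18.
M_5 = 970.26.
R_5 − M_5 = 121.92.

121.92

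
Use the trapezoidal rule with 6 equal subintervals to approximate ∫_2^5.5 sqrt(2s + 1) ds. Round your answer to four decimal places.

Δs = (5.5 − 2)/6 = 7/12.
f(2) ≈ 2.2361, f(31/12) ≈ 2.4833, f(19/6) ≈ 2.7080, f(3.75) ≈ 2.9155, f(13/3) ≈ 3.1091, f(59/12) ≈ 3.2914, f(5.5) ≈ 3.4641.
T_6 = (Δs/2)·[f(s_0) + 2f(s_1) + ... + 2f(s_{5}) + f(s_6)].
Sum ≈ 10.1251.

10.1251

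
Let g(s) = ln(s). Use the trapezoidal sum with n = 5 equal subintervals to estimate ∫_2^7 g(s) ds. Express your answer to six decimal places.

7.205633

Δs = (7 − 2)/5 = 1.
g(2) ≈ 0.693147, g(3) ≈ 1.098612, g(4) ≈ 1.386294, g(5) ≈ 1.609438, g(6) ≈ 1.791759, g(7) ≈ 1.945910.
T_5 = (Δs/2)·[g(s_0) + 2g(s_1) + ... + 2g(s_{4}) + g(s_5)].
Sum ≈ 7.205633.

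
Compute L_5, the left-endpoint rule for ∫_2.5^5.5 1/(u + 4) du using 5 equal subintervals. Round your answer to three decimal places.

0.394

Δu = (5.5 − 2.5)/5 = 0.6.
Left endpoints: 2.5, 3.1, 3.7, 4.3, 4.9.
f(2.5) = 2/13, f(3.1) = 10/71, f(3.7) = 10/77, f(4.3) = 10/83, f(4.9) = 10/89.
Sum = Δu · [f(2.5) + f(3.1) + f(3.7) + f(4.3) + f(4.9)].
Sum ≈ 0.394.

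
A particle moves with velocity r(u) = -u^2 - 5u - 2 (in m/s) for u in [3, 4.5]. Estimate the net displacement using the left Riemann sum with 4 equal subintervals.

-49.01953125

Δu = (4.5 − 3)/4 = 0.375.
Left endpoints: 3, 3.375, 3.75, 4.125.
r(3) = -26, r(3.375) = -30.265625, r(3.75) = -34.8125, r(4.125) = -39.640625.
Sum = Δu · [r(3) + r(3.375) + r(3.75) + r(4.125)].
Sum = -49.01953125.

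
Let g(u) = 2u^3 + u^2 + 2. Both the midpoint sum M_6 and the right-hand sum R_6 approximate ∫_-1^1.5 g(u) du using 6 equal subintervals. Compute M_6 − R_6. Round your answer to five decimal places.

M_6 ≈ 8.3991609.
R_6 ≈ 10.7537616.
M_6 − R_6 ≈ -2.35460.

-2.35460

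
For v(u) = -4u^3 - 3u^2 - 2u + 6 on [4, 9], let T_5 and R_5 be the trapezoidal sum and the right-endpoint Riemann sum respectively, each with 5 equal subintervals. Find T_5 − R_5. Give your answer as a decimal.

T_5 = -7072.5.
R_5 = -8505.
T_5 − R_5 = 1432.5.

1432.5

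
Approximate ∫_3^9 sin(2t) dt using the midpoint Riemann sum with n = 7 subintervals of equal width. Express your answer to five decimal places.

Δt = (9 − 3)/7 = 6/7.
Midpoints: 24/7, 30/7, 36/7, 6, 48/7, 54/7, 60/7.
f(24/7) ≈ 0.54296, f(30/7) ≈ 0.75349, f(36/7) ≈ -0.75845, f(6) ≈ -0.53657, f(48/7) ≈ 0.91191, f(54/7) ≈ 0.27577, f(60/7) ≈ -0.99078.
Sum = Δt · [f(24/7) + f(30/7) + f(36/7) + ...].
Sum ≈ 0.16999.

0.16999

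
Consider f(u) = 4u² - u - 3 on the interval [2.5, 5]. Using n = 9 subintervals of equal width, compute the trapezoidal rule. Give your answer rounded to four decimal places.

129.0869

Δu = (5 − 2.5)/9 = 5/18.
f(2.5) = 19.5, f(25/9) = 2032/81, f(55/18) = 5069/162, f(10/3) = 343/9, f(65/18) = 7379/162, f(35/9) = 4342/81, f(25/6) = 1121/18, f(40/9) = 5797/81, f(85/18) = 13199/162, f(5) = 92.
T_9 = (Δu/2)·[f(u_0) + 2f(u_1) + ... + 2f(u_{8}) + f(u_9)].
Sum ≈ 129.0869.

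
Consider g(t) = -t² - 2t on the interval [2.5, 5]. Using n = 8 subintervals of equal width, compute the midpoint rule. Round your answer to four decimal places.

-55.1880

Δt = (5 − 2.5)/8 = 0.3125.
Midpoints: 2.65625, 2.96875, 3.28125, 3.59375, 3.90625, 4.21875, 4.53125, 4.84375.
g(2.65625) = -12665/1024, g(2.96875) = -15105/1024, g(3.28125) = -17745/1024, g(3.59375) = -20585/1024, g(3.90625) = -23625/1024, g(4.21875) = -26865/1024, g(4.53125) = -30305/1024, g(4.84375) = -33945/1024.
Sum = Δt · [g(2.65625) + g(2.96875) + g(3.28125) + ...].
Sum ≈ -55.1880.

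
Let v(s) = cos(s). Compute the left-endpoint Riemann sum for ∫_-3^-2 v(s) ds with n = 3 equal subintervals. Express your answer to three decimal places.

-0.857

Δs = (-2 − (-3))/3 = 1/3.
Left endpoints: -3, -8/3, -7/3.
v(-3) ≈ -0.990, v(-8/3) ≈ -0.889, v(-7/3) ≈ -0.691.
Sum = Δs · [v(-3) + v(-8/3) + v(-7/3)].
Sum ≈ -0.857.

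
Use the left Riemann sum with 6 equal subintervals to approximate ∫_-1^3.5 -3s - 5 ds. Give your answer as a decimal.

-34.3125

Δs = (3.5 − (-1))/6 = 0.75.
Left endpoints: -1, -0.25, 0.5, 1.25, 2, 2.75.
f(-1) = -2, f(-0.25) = -4.25, f(0.5) = -6.5, f(1.25) = -8.75, f(2) = -11, f(2.75) = -13.25.
Sum = Δs · [f(-1) + f(-0.25) + f(0.5) + ...].
Sum = -34.3125.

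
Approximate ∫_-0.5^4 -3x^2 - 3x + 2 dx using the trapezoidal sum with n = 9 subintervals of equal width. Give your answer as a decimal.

Δx = (4 − (-0.5))/9 = 0.5.
f(-0.5) = 2.75, f(0) = 2, f(0.5) = -0.25, f(1) = -4, f(1.5) = -9.25, f(2) = -16, f(2.5) = -24.25, f(3) = -34, f(3.5) = -45.25, f(4) = -58.
T_9 = (Δx/2)·[f(x_0) + 2f(x_1) + ... + 2f(x_{8}) + f(x_9)].
Sum = -79.3125.

-79.3125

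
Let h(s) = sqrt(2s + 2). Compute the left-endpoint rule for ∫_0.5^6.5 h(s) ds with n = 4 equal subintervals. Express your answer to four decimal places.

Δs = (6.5 − 0.5)/4 = 1.5.
Left endpoints: 0.5, 2, 3.5, 5.
h(0.5) ≈ 1.7321, h(2) ≈ 2.4495, h(3.5) ≈ 3.0000, h(5) ≈ 3.4641.
Sum = Δs · [h(0.5) + h(2) + h(3.5) + h(5)].
Sum ≈ 15.9685.

15.9685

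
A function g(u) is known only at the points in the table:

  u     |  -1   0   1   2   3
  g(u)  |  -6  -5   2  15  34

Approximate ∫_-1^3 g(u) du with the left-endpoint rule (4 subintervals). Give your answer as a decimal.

Δu = 1.
Sum = 1·[(-6) + (-5) + 2 + 15] = 6.

6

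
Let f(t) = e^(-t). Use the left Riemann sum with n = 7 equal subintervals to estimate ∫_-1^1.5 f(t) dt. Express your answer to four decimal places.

2.9672

Δt = (1.5 − (-1))/7 = 5/14.
Left endpoints: -1, -9/14, -2/7, 1/14, 3/7, 11/14, 8/7.
f(-1) ≈ 2.7183, f(-9/14) ≈ 1.9019, f(-2/7) ≈ 1.3307, f(1/14) ≈ 0.9311, f(3/7) ≈ 0.6514, f(11/14) ≈ 0.4558, f(8/7) ≈ 0.3189.
Sum = Δt · [f(-1) + f(-9/14) + f(-2/7) + ...].
Sum ≈ 2.9672.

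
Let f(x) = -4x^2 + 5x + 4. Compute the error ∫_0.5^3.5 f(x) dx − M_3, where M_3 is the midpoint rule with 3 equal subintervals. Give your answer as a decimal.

Exact integral: ∫_0.5^3.5 f(x) dx = -15.
M_3 = -14.
Error = -15 − (-14) = -1.

-1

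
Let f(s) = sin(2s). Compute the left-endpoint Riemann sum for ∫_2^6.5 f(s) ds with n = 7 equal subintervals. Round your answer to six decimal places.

-1.048249

Δs = (6.5 − 2)/7 = 9/14.
Left endpoints: 2, 37/14, 23/7, 55/14, 32/7, 73/14, 41/7.
f(2) ≈ -0.756802, f(37/14) ≈ -0.840102, f(23/7) ≈ 0.284268, f(55/14) ≈ 0.999995, f(32/7) ≈ 0.278201, f(73/14) ≈ -0.843515, f(41/7) ≈ -0.752655.
Sum = Δs · [f(2) + f(37/14) + f(23/7) + ...].
Sum ≈ -1.048249.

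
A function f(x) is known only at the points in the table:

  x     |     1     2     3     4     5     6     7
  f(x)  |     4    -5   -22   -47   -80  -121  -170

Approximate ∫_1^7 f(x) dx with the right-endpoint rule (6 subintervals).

-445

Δx = 1.
Sum = 1·[(-5) + (-22) + (-47) + (-80) + (-121) + (-170)] = -445.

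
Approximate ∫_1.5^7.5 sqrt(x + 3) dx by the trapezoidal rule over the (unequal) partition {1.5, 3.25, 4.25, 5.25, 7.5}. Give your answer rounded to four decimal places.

Subinterval widths: 1.75, 1, 1, 2.25.
f(1.5) ≈ 2.1213, f(3.25) ≈ 2.5000, f(4.25) ≈ 2.6926, f(5.25) ≈ 2.8723, f(7.5) ≈ 3.2404.
On each subinterval the trapezoid contributes (Δx_i/2)·[f(x_{i-1}) + f(x_i)].
Sum ≈ 16.2991.

16.2991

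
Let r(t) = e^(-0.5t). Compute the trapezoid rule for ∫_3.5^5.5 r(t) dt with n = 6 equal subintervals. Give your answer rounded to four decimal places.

0.2202

Δt = (5.5 − 3.5)/6 = 1/3.
r(3.5) ≈ 0.1738, r(23/6) ≈ 0.1471, r(25/6) ≈ 0.1245, r(4.5) ≈ 0.1054, r(29/6) ≈ 0.0892, r(31/6) ≈ 0.0755, r(5.5) ≈ 0.0639.
T_6 = (Δt/2)·[r(t_0) + 2r(t_1) + ... + 2r(t_{5}) + r(t_6)].
Sum ≈ 0.2202.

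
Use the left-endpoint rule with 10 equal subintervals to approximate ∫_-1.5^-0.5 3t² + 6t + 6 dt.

3.255

Δt = (-0.5 − (-1.5))/10 = 0.1.
Left endpoints: -1.5, -1.4, -1.3, -1.2, -1.1, -1, -0.9, -0.8, -0.7, -0.6.
f(-1.5) = 3.75, f(-1.4) = 3.48, f(-1.3) = 3.27, f(-1.2) = 3.12, f(-1.1) = 3.03, f(-1) = 3, f(-0.9) = 3.03, f(-0.8) = 3.12, f(-0.7) = 3.27, f(-0.6) = 3.48.
Sum = Δt · [f(-1.5) + f(-1.4) + f(-1.3) + ...].
Sum = 3.255.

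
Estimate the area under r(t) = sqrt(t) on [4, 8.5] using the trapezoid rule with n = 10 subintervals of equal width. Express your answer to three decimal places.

Δt = (8.5 − 4)/10 = 0.45.
r(4) ≈ 2.000, r(4.45) ≈ 2.110, r(4.9) ≈ 2.214, r(5.35) ≈ 2.313, r(5.8) ≈ 2.408, r(6.25) ≈ 2.500, r(6.7) ≈ 2.588, r(7.15) ≈ 2.674, r(7.6) ≈ 2.757, r(8.05) ≈ 2.837, r(8.5) ≈ 2.915.
T_10 = (Δt/2)·[r(t_0) + 2r(t_1) + ... + 2r(t_{9}) + r(t_10)].
Sum ≈ 11.186.

11.186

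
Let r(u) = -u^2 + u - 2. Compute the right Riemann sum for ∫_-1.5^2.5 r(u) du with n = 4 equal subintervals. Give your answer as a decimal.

-13

Δu = (2.5 − (-1.5))/4 = 1.
Right endpoints: -0.5, 0.5, 1.5, 2.5.
r(-0.5) = -2.75, r(0.5) = -1.75, r(1.5) = -2.75, r(2.5) = -5.75.
Sum = Δu · [r(-0.5) + r(0.5) + r(1.5) + r(2.5)].
Sum = -13.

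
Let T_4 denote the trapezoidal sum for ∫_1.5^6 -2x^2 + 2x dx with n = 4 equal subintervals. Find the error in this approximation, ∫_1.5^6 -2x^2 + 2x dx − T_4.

Exact integral: ∫_1.5^6 f(x) dx = -108.
T_4 = -109.8984375.
Error = -108 − (-109.8984375) = 1.8984375.

1.8984375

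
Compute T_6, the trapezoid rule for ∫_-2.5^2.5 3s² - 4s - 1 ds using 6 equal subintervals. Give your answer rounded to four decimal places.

Δs = (2.5 − (-2.5))/6 = 5/6.
f(-2.5) = 27.75, f(-5/3) = 14, f(-5/6) = 53/12, f(0) = -1, f(5/6) = -2.25, f(5/3) = 2/3, f(2.5) = 7.75.
T_6 = (Δs/2)·[f(s_0) + 2f(s_1) + ... + 2f(s_{5}) + f(s_6)].
Sum ≈ 27.9861.

27.9861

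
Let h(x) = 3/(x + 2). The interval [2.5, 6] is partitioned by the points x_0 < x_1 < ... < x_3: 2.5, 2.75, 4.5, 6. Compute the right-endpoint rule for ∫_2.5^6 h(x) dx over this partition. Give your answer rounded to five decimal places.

Subinterval widths: 0.25, 1.75, 1.5.
Right endpoints: 2.75, 4.5, 6.
h(2.75) = 12/19, h(4.5) = 6/13, h(6) = 0.375.
Sum = Σ Δx_i · h(x_i).
Sum ≈ 1.52809.

1.52809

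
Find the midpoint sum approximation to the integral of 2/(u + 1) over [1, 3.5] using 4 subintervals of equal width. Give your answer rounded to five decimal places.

1.61546

Δu = (3.5 − 1)/4 = 0.625.
Midpoints: 1.3125, 1.9375, 2.5625, 3.1875.
f(1.3125) = 32/37, f(1.9375) = 32/47, f(2.5625) = 32/57, f(3.1875) = 32/67.
Sum = Δu · [f(1.3125) + f(1.9375) + f(2.5625) + f(3.1875)].
Sum ≈ 1.61546.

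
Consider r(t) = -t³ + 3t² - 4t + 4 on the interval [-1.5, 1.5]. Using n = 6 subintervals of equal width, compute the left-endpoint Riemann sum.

23.8125

Δt = (1.5 − (-1.5))/6 = 0.5.
Left endpoints: -1.5, -1, -0.5, 0, 0.5, 1.
r(-1.5) = 20.125, r(-1) = 12, r(-0.5) = 6.875, r(0) = 4, r(0.5) = 2.625, r(1) = 2.
Sum = Δt · [r(-1.5) + r(-1) + r(-0.5) + ...].
Sum = 23.8125.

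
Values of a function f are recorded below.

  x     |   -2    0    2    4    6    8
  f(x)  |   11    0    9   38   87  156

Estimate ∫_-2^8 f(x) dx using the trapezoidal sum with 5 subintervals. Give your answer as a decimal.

435

Δx = 2.
T_5 = (2/2)·[11 + 2·0 + 2·9 + 2·38 + 2·87 + 156] = 435.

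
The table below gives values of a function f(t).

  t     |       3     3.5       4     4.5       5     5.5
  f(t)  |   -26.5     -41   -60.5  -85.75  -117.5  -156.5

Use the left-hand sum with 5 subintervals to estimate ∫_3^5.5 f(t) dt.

-165.625

Δt = 0.5.
Sum = 0.5·[(-26.5) + (-41) + (-60.5) + (-85.75) + (-117.5)] = -165.625.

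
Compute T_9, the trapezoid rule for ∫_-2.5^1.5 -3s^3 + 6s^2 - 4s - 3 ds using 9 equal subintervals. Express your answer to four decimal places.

Δs = (1.5 − (-2.5))/9 = 4/9.
f(-2.5) = 91.375, f(-37/18) = 110089/1944, f(-29/18) = 61361/1944, f(-7/6) = 1051/72, f(-13/18) = 8065/1944, f(-5/18) = -2647/1944, f(1/6) = -253/72, f(11/18) = -7559/1944, f(19/18) = -7903/1944, f(1.5) = -5.625.
T_9 = (Δs/2)·[f(s_0) + 2f(s_1) + ... + 2f(s_{8}) + f(s_9)].
Sum ≈ 60.8827.

60.8827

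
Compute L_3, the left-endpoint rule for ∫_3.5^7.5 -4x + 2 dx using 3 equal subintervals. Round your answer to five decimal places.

-69.33333

Δx = (7.5 − 3.5)/3 = 4/3.
Left endpoints: 3.5, 29/6, 37/6.
f(3.5) = -12, f(29/6) = -52/3, f(37/6) = -68/3.
Sum = Δx · [f(3.5) + f(29/6) + f(37/6)].
Sum ≈ -69.33333.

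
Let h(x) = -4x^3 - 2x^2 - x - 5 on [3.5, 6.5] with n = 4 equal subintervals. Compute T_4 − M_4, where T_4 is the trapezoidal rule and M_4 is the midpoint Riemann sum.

T_4 = -1836.9375.
M_4 = -1810.78125.
T_4 − M_4 = -26.15625.

-26.15625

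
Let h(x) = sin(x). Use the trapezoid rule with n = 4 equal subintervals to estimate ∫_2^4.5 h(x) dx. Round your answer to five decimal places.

-0.19862

Δx = (4.5 − 2)/4 = 0.625.
h(2) ≈ 0.90930, h(2.625) ≈ 0.49392, h(3.25) ≈ -0.10820, h(3.875) ≈ -0.66940, h(4.5) ≈ -0.97753.
T_4 = (Δx/2)·[h(x_0) + 2h(x_1) + 2h(x_2) + 2h(x_3) + h(x_4)].
Sum ≈ -0.19862.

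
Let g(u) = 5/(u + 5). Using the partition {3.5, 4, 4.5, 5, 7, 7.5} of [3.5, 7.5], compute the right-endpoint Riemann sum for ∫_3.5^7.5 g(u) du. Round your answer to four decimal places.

1.8243

Subinterval widths: 0.5, 0.5, 0.5, 2, 0.5.
Right endpoints: 4, 4.5, 5, 7, 7.5.
g(4) = 5/9, g(4.5) = 10/19, g(5) = 0.5, g(7) = 5/12, g(7.5) = 0.4.
Sum = Σ Δu_i · g(u_i).
Sum ≈ 1.8243.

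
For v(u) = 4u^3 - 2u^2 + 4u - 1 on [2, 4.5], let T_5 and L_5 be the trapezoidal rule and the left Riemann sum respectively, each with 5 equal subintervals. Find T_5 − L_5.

77.5

T_5 = 372.5.
L_5 = 295.
T_5 − L_5 = 77.5.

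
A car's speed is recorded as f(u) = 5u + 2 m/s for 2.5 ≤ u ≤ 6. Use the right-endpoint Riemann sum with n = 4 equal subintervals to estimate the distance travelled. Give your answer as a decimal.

89.03125

Δu = (6 − 2.5)/4 = 0.875.
Right endpoints: 3.375, 4.25, 5.125, 6.
f(3.375) = 18.875, f(4.25) = 23.25, f(5.125) = 27.625, f(6) = 32.
Sum = Δu · [f(3.375) + f(4.25) + f(5.125) + f(6)].
Sum = 89.03125.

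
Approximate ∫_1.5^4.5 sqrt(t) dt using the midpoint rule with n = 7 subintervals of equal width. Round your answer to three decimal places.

Δt = (4.5 − 1.5)/7 = 3/7.
Midpoints: 12/7, 15/7, 18/7, 3, 24/7, 27/7, 30/7.
f(12/7) ≈ 1.309, f(15/7) ≈ 1.464, f(18/7) ≈ 1.604, f(3) ≈ 1.732, f(24/7) ≈ 1.852, f(27/7) ≈ 1.964, f(30/7) ≈ 2.070.
Sum = Δt · [f(12/7) + f(15/7) + f(18/7) + ...].
Sum ≈ 5.141.

5.141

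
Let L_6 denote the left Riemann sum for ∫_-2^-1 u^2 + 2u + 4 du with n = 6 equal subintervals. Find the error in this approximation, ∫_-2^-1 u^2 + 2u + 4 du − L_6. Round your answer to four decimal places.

Exact integral: ∫_-2^-1 f(u) du ≈ 3.333333.
L_6 ≈ 3.421296.
Error ≈ 3.333333 − 3.421296 ≈ -0.0880.

-0.0880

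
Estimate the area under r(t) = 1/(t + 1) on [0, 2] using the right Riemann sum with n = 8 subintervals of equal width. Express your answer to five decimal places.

Δt = (2 − 0)/8 = 0.25.
Right endpoints: 0.25, 0.5, 0.75, 1, 1.25, 1.5, 1.75, 2.
r(0.25) = 0.8, r(0.5) = 2/3, r(0.75) = 4/7, r(1) = 0.5, r(1.25) = 4/9, r(1.5) = 0.4, r(1.75) = 4/11, r(2) = 1/3.
Sum = Δt · [r(0.25) + r(0.5) + r(0.75) + ...].
Sum ≈ 1.01988.

1.01988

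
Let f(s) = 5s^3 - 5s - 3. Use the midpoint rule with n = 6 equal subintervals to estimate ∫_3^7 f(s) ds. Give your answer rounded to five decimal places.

Δs = (7 − 3)/6 = 2/3.
Midpoints: 10/3, 4, 14/3, 16/3, 6, 20/3.
f(10/3) = 4469/27, f(4) = 297, f(14/3) = 13009/27, f(16/3) = 19679/27, f(6) = 1047, f(20/3) = 39019/27.
Sum = Δs · [f(10/3) + f(4) + f(14/3) + ...].
Sum ≈ 2776.88889.

2776.88889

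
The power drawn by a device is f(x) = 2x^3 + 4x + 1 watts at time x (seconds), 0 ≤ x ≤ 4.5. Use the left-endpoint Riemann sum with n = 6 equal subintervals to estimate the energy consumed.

Δx = (4.5 − 0)/6 = 0.75.
Left endpoints: 0, 0.75, 1.5, 2.25, 3, 3.75.
f(0) = 1, f(0.75) = 4.84375, f(1.5) = 13.75, f(2.25) = 32.78125, f(3) = 67, f(3.75) = 121.46875.
Sum = Δx · [f(0) + f(0.75) + f(1.5) + ...].
Sum = 180.6328125.

180.6328125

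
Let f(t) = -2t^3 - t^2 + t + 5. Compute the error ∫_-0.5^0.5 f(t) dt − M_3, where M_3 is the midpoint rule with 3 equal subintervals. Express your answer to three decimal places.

-0.009

Exact integral: ∫_-0.5^0.5 f(t) dt ≈ 4.91667.
M_3 ≈ 4.92593.
Error ≈ 4.91667 − 4.92593 ≈ -0.009.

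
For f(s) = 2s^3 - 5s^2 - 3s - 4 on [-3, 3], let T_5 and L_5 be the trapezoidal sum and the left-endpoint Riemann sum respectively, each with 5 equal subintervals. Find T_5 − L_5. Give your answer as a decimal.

54

T_5 = -121.2.
L_5 = -175.2.
T_5 − L_5 = 54.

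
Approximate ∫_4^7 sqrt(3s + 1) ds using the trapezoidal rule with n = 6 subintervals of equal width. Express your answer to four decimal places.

Δs = (7 − 4)/6 = 0.5.
f(4) ≈ 3.6056, f(4.5) ≈ 3.8079, f(5) ≈ 4.0000, f(5.5) ≈ 4.1833, f(6) ≈ 4.3589, f(6.5) ≈ 4.5277, f(7) ≈ 4.6904.
T_6 = (Δs/2)·[f(s_0) + 2f(s_1) + ... + 2f(s_{5}) + f(s_6)].
Sum ≈ 12.5129.

12.5129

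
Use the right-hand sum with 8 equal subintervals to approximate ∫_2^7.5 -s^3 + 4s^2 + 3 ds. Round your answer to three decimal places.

-293.549

Δs = (7.5 − 2)/8 = 0.6875.
Right endpoints: 2.6875, 3.375, 4.0625, 4.75, 5.4375, 6.125, 6.8125, 7.5.
f(2.6875) = 51117/4096, f(3.375) = 5181/512, f(4.0625) = 8063/4096, f(4.75) = -13.921875, f(5.4375) = -161799/4096, f(6.125) = -39281/512, f(6.8125) = -522357/4096, f(7.5) = -193.875.
Sum = Δs · [f(2.6875) + f(3.375) + f(4.0625) + ...].
Sum ≈ -293.549.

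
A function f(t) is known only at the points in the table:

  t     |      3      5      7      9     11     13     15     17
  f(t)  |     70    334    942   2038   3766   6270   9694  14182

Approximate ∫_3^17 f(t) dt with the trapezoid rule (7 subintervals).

Δt = 2.
T_7 = (2/2)·[70 + 2·334 + 2·942 + 2·2038 + 2·3766 + 2·6270 + 2·9694 + 14182] = 60340.

60340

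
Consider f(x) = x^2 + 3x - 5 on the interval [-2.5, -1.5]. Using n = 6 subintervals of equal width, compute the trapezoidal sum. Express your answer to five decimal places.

-6.91204

Δx = (-1.5 − (-2.5))/6 = 1/6.
f(-2.5) = -6.25, f(-7/3) = -59/9, f(-13/6) = -245/36, f(-2) = -7, f(-11/6) = -257/36, f(-5/3) = -65/9, f(-1.5) = -7.25.
T_6 = (Δx/2)·[f(x_0) + 2f(x_1) + ... + 2f(x_{5}) + f(x_6)].
Sum ≈ -6.91204.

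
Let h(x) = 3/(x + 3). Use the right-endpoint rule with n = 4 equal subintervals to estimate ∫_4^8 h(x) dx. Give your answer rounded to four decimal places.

Δx = (8 − 4)/4 = 1.
Right endpoints: 5, 6, 7, 8.
h(5) = 0.375, h(6) = 1/3, h(7) = 0.3, h(8) = 3/11.
Sum = Δx · [h(5) + h(6) + h(7) + h(8)].
Sum ≈ 1.2811.

1.2811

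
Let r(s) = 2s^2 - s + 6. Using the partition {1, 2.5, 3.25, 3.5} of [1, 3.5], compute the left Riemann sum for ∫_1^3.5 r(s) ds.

28.46875

Subinterval widths: 1.5, 0.75, 0.25.
Left endpoints: 1, 2.5, 3.25.
r(1) = 7, r(2.5) = 16, r(3.25) = 23.875.
Sum = Σ Δs_i · r(s_i).
Sum = 28.46875.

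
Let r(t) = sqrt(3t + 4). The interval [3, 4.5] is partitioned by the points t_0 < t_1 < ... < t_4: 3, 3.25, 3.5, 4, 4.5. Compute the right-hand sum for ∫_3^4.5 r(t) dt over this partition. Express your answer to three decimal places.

5.971

Subinterval widths: 0.25, 0.25, 0.5, 0.5.
Right endpoints: 3.25, 3.5, 4, 4.5.
r(3.25) ≈ 3.708, r(3.5) ≈ 3.808, r(4) ≈ 4.000, r(4.5) ≈ 4.183.
Sum = Σ Δt_i · r(t_i).
Sum ≈ 5.971.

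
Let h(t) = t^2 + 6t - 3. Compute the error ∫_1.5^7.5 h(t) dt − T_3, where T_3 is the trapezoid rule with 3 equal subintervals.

Exact integral: ∫_1.5^7.5 h(t) dt = 283.5.
T_3 = 287.5.
Error = 283.5 − 287.5 = -4.

-4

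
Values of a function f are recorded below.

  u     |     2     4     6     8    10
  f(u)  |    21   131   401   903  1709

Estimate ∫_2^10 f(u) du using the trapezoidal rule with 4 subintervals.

Δu = 2.
T_4 = (2/2)·[21 + 2·131 + 2·401 + 2·903 + 1709] = 4600.

4600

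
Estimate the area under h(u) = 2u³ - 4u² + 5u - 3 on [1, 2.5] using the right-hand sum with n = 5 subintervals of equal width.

Δu = (2.5 − 1)/5 = 0.3.
Right endpoints: 1.3, 1.6, 1.9, 2.2, 2.5.
h(1.3) = 1.134, h(1.6) = 2.952, h(1.9) = 5.778, h(2.2) = 9.936, h(2.5) = 15.75.
Sum = Δu · [h(1.3) + h(1.6) + h(1.9) + h(2.2) + h(2.5)].
Sum = 10.665.

10.665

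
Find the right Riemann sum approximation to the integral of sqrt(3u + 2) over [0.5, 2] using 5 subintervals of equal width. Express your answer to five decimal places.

Δu = (2 − 0.5)/5 = 0.3.
Right endpoints: 0.8, 1.1, 1.4, 1.7, 2.
f(0.8) ≈ 2.09762, f(1.1) ≈ 2.30217, f(1.4) ≈ 2.48998, f(1.7) ≈ 2.66458, f(2) ≈ 2.82843.
Sum = Δu · [f(0.8) + f(1.1) + f(1.4) + f(1.7) + f(2)].
Sum ≈ 3.71483.

3.71483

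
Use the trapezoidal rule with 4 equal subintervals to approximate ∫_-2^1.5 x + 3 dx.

Δx = (1.5 − (-2))/4 = 0.875.
f(-2) = 1, f(-1.125) = 1.875, f(-0.25) = 2.75, f(0.625) = 3.625, f(1.5) = 4.5.
T_4 = (Δx/2)·[f(x_0) + 2f(x_1) + 2f(x_2) + 2f(x_3) + f(x_4)].
Sum = 9.625.

9.625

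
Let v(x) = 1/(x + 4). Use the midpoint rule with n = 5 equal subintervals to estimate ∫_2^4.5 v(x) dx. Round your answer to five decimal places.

0.34816

Δx = (4.5 − 2)/5 = 0.5.
Midpoints: 2.25, 2.75, 3.25, 3.75, 4.25.
v(2.25) = 0.16, v(2.75) = 4/27, v(3.25) = 4/29, v(3.75) = 4/31, v(4.25) = 4/33.
Sum = Δx · [v(2.25) + v(2.75) + v(3.25) + v(3.75) + v(4.25)].
Sum ≈ 0.34816.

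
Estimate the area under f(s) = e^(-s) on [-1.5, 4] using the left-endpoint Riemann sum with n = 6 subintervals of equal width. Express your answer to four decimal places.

Δs = (4 − (-1.5))/6 = 11/12.
Left endpoints: -1.5, -7/12, 1/3, 1.25, 13/6, 37/12.
f(-1.5) ≈ 4.4817, f(-7/12) ≈ 1.7920, f(1/3) ≈ 0.7165, f(1.25) ≈ 0.2865, f(13/6) ≈ 0.1146, f(37/12) ≈ 0.0458.
Sum = Δs · [f(-1.5) + f(-7/12) + f(1/3) + ...].
Sum ≈ 6.8173.

6.8173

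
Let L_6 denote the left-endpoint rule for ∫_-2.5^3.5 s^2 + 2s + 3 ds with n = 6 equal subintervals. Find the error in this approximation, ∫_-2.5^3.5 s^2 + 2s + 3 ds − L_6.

8

Exact integral: ∫_-2.5^3.5 f(s) ds = 43.5.
L_6 = 35.5.
Error = 43.5 − 35.5 = 8.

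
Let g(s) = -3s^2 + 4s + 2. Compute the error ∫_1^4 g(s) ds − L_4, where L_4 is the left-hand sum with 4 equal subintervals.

Exact integral: ∫_1^4 g(s) ds = -27.
L_4 = -15.46875.
Error = -27 − (-15.46875) = -11.53125.

-11.53125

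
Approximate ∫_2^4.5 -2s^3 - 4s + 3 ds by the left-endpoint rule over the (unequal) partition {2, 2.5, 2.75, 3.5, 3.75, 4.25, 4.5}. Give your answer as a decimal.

-182.0625

Subinterval widths: 0.5, 0.25, 0.75, 0.25, 0.5, 0.25.
Left endpoints: 2, 2.5, 2.75, 3.5, 3.75, 4.25.
f(2) = -21, f(2.5) = -38.25, f(2.75) = -49.59375, f(3.5) = -96.75, f(3.75) = -117.46875, f(4.25) = -167.53125.
Sum = Σ Δs_i · f(s_i).
Sum = -182.0625.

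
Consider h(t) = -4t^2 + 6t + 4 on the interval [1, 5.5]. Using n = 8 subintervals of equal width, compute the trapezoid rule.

-115.69921875

Δt = (5.5 − 1)/8 = 0.5625.
h(1) = 6, h(1.5625) = 3.609375, h(2.125) = -1.3125, h(2.6875) = -8.765625, h(3.25) = -18.75, h(3.8125) = -31.265625, h(4.375) = -46.3125, h(4.9375) = -63.890625, h(5.5) = -84.
T_8 = (Δt/2)·[h(t_0) + 2h(t_1) + ... + 2h(t_{7}) + h(t_8)].
Sum = -115.69921875.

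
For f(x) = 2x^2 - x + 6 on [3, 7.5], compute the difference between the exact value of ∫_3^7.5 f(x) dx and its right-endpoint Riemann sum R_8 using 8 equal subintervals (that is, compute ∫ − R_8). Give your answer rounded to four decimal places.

-25.7871

Exact integral: ∫_3^7.5 f(x) dx = 266.625.
R_8 ≈ 292.412109.
Error ≈ 266.625 − 292.412109 ≈ -25.7871.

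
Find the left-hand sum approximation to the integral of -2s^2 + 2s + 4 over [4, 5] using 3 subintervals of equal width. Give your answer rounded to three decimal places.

-25.037

Δs = (5 − 4)/3 = 1/3.
Left endpoints: 4, 13/3, 14/3.
f(4) = -20, f(13/3) = -224/9, f(14/3) = -272/9.
Sum = Δs · [f(4) + f(13/3) + f(14/3)].
Sum ≈ -25.037.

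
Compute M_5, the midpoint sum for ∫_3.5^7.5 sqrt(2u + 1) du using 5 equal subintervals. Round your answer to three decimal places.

Δu = (7.5 − 3.5)/5 = 0.8.
Midpoints: 3.9, 4.7, 5.5, 6.3, 7.1.
f(3.9) ≈ 2.966, f(4.7) ≈ 3.225, f(5.5) ≈ 3.464, f(6.3) ≈ 3.688, f(7.1) ≈ 3.899.
Sum = Δu · [f(3.9) + f(4.7) + f(5.5) + f(6.3) + f(7.1)].
Sum ≈ 13.794.

13.794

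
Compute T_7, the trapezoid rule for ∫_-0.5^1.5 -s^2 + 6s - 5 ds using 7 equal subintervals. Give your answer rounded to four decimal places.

Δs = (1.5 − (-0.5))/7 = 2/7.
f(-0.5) = -8.25, f(-3/14) = -1241/196, f(1/14) = -897/196, f(5/14) = -585/196, f(9/14) = -305/196, f(13/14) = -57/196, f(17/14) = 159/196, f(1.5) = 1.75.
T_7 = (Δs/2)·[f(s_0) + 2f(s_1) + ... + 2f(s_{6}) + f(s_7)].
Sum ≈ -5.1939.

-5.1939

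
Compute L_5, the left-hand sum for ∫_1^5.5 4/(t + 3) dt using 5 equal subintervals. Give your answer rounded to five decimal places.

3.26638

Δt = (5.5 − 1)/5 = 0.9.
Left endpoints: 1, 1.9, 2.8, 3.7, 4.6.
f(1) = 1, f(1.9) = 40/49, f(2.8) = 20/29, f(3.7) = 40/67, f(4.6) = 10/19.
Sum = Δt · [f(1) + f(1.9) + f(2.8) + f(3.7) + f(4.6)].
Sum ≈ 3.26638.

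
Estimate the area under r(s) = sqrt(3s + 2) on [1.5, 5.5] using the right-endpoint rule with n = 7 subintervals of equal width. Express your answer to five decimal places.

Δs = (5.5 − 1.5)/7 = 4/7.
Right endpoints: 29/14, 37/14, 45/14, 53/14, 61/14, 69/14, 5.5.
r(29/14) ≈ 2.86606, r(37/14) ≈ 3.15096, r(45/14) ≈ 3.41216, r(53/14) ≈ 3.65474, r(61/14) ≈ 3.88219, r(69/14) ≈ 4.09704, r(5.5) ≈ 4.30116.
Sum = Δs · [r(29/14) + r(37/14) + r(45/14) + ...].
Sum ≈ 14.49390.

14.49390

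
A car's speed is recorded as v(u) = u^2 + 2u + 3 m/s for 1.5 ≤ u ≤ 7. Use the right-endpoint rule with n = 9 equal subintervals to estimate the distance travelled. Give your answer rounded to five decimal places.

194.44650

Δu = (7 − 1.5)/9 = 11/18.
Right endpoints: 19/9, 49/18, 10/3, 71/18, 41/9, 31/6, 52/9, 115/18, 7.
v(19/9) = 946/81, v(49/18) = 5137/324, v(10/3) = 187/9, v(71/18) = 8569/324, v(41/9) = 2662/81, v(31/6) = 1441/36, v(52/9) = 3883/81, v(115/18) = 18337/324, v(7) = 66.
Sum = Δu · [v(19/9) + v(49/18) + v(10/3) + ...].
Sum ≈ 194.44650.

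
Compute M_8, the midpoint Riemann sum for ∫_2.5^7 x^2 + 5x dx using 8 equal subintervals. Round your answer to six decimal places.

Δx = (7 − 2.5)/8 = 0.5625.
Midpoints: 2.78125, 3.34375, 3.90625, 4.46875, 5.03125, 5.59375, 6.15625, 6.71875.
f(2.78125) = 22161/1024, f(3.34375) = 28569/1024, f(3.90625) = 35625/1024, f(4.46875) = 43329/1024, f(5.03125) = 51681/1024, f(5.59375) = 60681/1024, f(6.15625) = 70329/1024, f(6.71875) = 80625/1024.
Sum = Δx · [f(2.78125) + f(3.34375) + f(3.90625) + ...].
Sum ≈ 215.881348.

215.881348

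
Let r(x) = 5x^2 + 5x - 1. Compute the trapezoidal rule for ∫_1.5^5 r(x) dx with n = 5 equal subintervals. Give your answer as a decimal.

257.5125

Δx = (5 − 1.5)/5 = 0.7.
r(1.5) = 17.75, r(2.2) = 34.2, r(2.9) = 55.55, r(3.6) = 81.8, r(4.3) = 112.95, r(5) = 149.
T_5 = (Δx/2)·[r(x_0) + 2r(x_1) + ... + 2r(x_{4}) + r(x_5)].
Sum = 257.5125.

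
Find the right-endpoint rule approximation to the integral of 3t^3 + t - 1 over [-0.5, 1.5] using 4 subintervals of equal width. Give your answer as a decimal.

Δt = (1.5 − (-0.5))/4 = 0.5.
Right endpoints: 0, 0.5, 1, 1.5.
f(0) = -1, f(0.5) = -0.125, f(1) = 3, f(1.5) = 10.625.
Sum = Δt · [f(0) + f(0.5) + f(1) + f(1.5)].
Sum = 6.25.

6.25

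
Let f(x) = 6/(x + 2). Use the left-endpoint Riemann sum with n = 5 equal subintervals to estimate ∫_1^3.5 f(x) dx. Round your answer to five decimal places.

Δx = (3.5 − 1)/5 = 0.5.
Left endpoints: 1, 1.5, 2, 2.5, 3.
f(1) = 2, f(1.5) = 12/7, f(2) = 1.5, f(2.5) = 4/3, f(3) = 1.2.
Sum = Δx · [f(1) + f(1.5) + f(2) + f(2.5) + f(3)].
Sum ≈ 3.87381.

3.87381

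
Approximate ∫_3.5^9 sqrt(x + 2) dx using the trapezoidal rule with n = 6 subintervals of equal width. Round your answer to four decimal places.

15.7185

Δx = (9 − 3.5)/6 = 11/12.
f(3.5) ≈ 2.3452, f(53/12) ≈ 2.5331, f(16/3) ≈ 2.7080, f(6.25) ≈ 2.8723, f(43/6) ≈ 3.0277, f(97/12) ≈ 3.1754, f(9) ≈ 3.3166.
T_6 = (Δx/2)·[f(x_0) + 2f(x_1) + ... + 2f(x_{5}) + f(x_6)].
Sum ≈ 15.7185.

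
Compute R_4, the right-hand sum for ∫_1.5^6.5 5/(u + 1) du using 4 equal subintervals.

Δu = (6.5 − 1.5)/4 = 1.25.
Right endpoints: 2.75, 4, 5.25, 6.5.
f(2.75) = 4/3, f(4) = 1, f(5.25) = 0.8, f(6.5) = 2/3.
Sum = Δu · [f(2.75) + f(4) + f(5.25) + f(6.5)].
Sum = 4.75.

4.75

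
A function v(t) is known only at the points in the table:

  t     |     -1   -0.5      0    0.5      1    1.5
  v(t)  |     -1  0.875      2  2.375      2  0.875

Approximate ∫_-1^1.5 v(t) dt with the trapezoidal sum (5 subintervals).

3.59375

Δt = 0.5.
T_5 = (0.5/2)·[(-1) + 2·0.875 + 2·2 + 2·2.375 + 2·2 + 0.875] = 3.59375.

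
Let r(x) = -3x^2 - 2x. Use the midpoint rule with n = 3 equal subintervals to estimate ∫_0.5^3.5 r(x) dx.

-54

Δx = (3.5 − 0.5)/3 = 1.
Midpoints: 1, 2, 3.
r(1) = -5, r(2) = -16, r(3) = -33.
Sum = Δx · [r(1) + r(2) + r(3)].
Sum = -54.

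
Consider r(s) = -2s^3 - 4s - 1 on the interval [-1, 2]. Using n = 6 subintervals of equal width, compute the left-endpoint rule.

Δs = (2 − (-1))/6 = 0.5.
Left endpoints: -1, -0.5, 0, 0.5, 1, 1.5.
r(-1) = 5, r(-0.5) = 1.25, r(0) = -1, r(0.5) = -3.25, r(1) = -7, r(1.5) = -13.75.
Sum = Δs · [r(-1) + r(-0.5) + r(0) + ...].
Sum = -9.375.

-9.375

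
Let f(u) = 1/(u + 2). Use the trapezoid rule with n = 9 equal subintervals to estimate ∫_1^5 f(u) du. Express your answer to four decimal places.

0.8488

Δu = (5 − 1)/9 = 4/9.
f(1) = 1/3, f(13/9) = 9/31, f(17/9) = 9/35, f(7/3) = 3/13, f(25/9) = 9/43, f(29/9) = 9/47, f(11/3) = 3/17, f(37/9) = 9/55, f(41/9) = 9/59, f(5) = 1/7.
T_9 = (Δu/2)·[f(u_0) + 2f(u_1) + ... + 2f(u_{8}) + f(u_9)].
Sum ≈ 0.8488.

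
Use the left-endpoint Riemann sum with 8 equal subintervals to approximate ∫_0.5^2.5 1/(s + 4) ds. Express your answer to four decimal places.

0.3764

Δs = (2.5 − 0.5)/8 = 0.25.
Left endpoints: 0.5, 0.75, 1, 1.25, 1.5, 1.75, 2, 2.25.
f(0.5) = 2/9, f(0.75) = 4/19, f(1) = 0.2, f(1.25) = 4/21, f(1.5) = 2/11, f(1.75) = 4/23, f(2) = 1/6, f(2.25) = 0.16.
Sum = Δs · [f(0.5) + f(0.75) + f(1) + ...].
Sum ≈ 0.3764.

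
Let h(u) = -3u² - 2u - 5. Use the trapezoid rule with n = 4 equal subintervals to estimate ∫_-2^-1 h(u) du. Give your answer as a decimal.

Δu = (-1 − (-2))/4 = 0.25.
h(-2) = -13, h(-1.75) = -10.6875, h(-1.5) = -8.75, h(-1.25) = -7.1875, h(-1) = -6.
T_4 = (Δu/2)·[h(u_0) + 2h(u_1) + 2h(u_2) + 2h(u_3) + h(u_4)].
Sum = -9.03125.

-9.03125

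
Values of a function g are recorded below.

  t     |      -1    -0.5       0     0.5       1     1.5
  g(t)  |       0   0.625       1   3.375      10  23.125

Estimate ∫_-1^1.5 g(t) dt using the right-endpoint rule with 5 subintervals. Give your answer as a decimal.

Δt = 0.5.
Sum = 0.5·[0.625 + 1 + 3.375 + 10 + 23.125] = 19.0625.

19.0625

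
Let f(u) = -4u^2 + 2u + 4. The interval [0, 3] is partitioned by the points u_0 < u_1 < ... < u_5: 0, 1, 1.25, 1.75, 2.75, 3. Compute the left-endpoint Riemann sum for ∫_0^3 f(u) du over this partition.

Subinterval widths: 1, 0.25, 0.5, 1, 0.25.
Left endpoints: 0, 1, 1.25, 1.75, 2.75.
f(0) = 4, f(1) = 2, f(1.25) = 0.25, f(1.75) = -4.75, f(2.75) = -20.75.
Sum = Σ Δu_i · f(u_i).
Sum = -5.3125.

-5.3125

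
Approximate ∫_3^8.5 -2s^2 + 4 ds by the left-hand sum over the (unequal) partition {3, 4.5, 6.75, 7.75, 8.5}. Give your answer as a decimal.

Subinterval widths: 1.5, 2.25, 1, 0.75.
Left endpoints: 3, 4.5, 6.75, 7.75.
f(3) = -14, f(4.5) = -36.5, f(6.75) = -87.125, f(7.75) = -116.125.
Sum = Σ Δs_i · f(s_i).
Sum = -277.34375.

-277.34375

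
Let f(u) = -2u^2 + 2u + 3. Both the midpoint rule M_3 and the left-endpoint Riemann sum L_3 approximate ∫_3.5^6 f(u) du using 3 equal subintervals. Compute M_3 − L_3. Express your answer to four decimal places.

M_3 ≈ -83.877315.
L_3 ≈ -67.037037.
M_3 − L_3 ≈ -16.8403.

-16.8403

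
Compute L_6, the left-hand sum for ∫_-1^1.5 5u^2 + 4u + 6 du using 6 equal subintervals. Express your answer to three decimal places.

Δu = (1.5 − (-1))/6 = 5/12.
Left endpoints: -1, -7/12, -1/6, 0.25, 2/3, 13/12.
f(-1) = 7, f(-7/12) = 773/144, f(-1/6) = 197/36, f(0.25) = 7.3125, f(2/3) = 98/9, f(13/12) = 2333/144.
Sum = Δu · [f(-1) + f(-7/12) + f(-1/6) + ...].
Sum ≈ 21.768.

21.768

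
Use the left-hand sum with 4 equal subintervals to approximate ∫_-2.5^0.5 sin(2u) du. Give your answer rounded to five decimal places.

-0.05926

Δu = (0.5 − (-2.5))/4 = 0.75.
Left endpoints: -2.5, -1.75, -1, -0.25.
f(-2.5) ≈ 0.95892, f(-1.75) ≈ 0.35078, f(-1) ≈ -0.90930, f(-0.25) ≈ -0.47943.
Sum = Δu · [f(-2.5) + f(-1.75) + f(-1) + f(-0.25)].
Sum ≈ -0.05926.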